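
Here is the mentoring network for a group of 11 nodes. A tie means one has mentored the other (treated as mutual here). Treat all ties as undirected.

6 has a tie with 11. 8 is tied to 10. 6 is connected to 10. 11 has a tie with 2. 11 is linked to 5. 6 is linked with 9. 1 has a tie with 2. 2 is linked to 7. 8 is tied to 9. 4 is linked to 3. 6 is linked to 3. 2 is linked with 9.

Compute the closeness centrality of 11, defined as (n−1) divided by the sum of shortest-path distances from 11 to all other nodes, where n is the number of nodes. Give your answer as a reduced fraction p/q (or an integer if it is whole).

Distances from 11: 1:2, 2:1, 3:2, 4:3, 5:1, 6:1, 7:2, 8:3, 9:2, 10:2. Sum = 19.
n = 11, so closeness = 10/19.

10/19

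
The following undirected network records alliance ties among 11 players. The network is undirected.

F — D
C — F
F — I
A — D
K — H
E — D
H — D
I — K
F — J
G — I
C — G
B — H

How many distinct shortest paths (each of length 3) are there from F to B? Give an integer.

1

The shortest distance is 3, and the only length-3 path is F–D–H–B. So there is exactly 1 shortest path.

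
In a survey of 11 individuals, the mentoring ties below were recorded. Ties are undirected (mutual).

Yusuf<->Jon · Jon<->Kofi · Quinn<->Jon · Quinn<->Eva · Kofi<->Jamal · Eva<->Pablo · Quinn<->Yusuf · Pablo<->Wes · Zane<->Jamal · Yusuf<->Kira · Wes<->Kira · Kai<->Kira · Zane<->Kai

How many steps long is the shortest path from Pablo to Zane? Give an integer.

One shortest route is Pablo – Wes – Kira – Kai – Zane, which uses 4 edges, and at distance 3 from Pablo we only reach {Jon, Kai, Yusuf}, which does not include Zane. So d(Pablo,Zane) = 4.

4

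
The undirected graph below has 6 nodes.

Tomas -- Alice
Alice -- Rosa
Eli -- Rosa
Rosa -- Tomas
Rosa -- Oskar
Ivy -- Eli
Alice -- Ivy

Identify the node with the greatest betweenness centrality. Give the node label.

Rosa

Unnormalized betweenness of each node: Alice:2, Eli:1, Ivy:1/2, Oskar:0, Rosa:11/2, Tomas:0.
Rosa has the largest value, 11/2, making it the main broker — the node through which the most shortest paths run.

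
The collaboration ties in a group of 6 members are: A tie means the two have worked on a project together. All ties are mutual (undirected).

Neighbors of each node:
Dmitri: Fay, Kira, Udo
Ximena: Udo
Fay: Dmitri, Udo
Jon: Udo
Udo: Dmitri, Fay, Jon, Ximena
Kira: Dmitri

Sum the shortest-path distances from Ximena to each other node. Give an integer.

Distances from Ximena: Dmitri:2, Fay:2, Jon:2, Kira:3, Udo:1.
Sum = 2 + 2 + 2 + 3 + 1 = 10.

10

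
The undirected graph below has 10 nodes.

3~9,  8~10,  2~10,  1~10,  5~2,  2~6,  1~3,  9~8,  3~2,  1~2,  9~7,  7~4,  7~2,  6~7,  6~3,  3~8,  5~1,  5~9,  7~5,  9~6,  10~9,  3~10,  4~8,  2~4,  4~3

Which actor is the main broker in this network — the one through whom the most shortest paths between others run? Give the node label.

2

Unnormalized betweenness of each node: 1:2/3, 2:19/4, 3:21/5, 4:13/12, 5:31/30, 6:9/20, 7:17/10, 8:2/3, 9:49/12, 10:41/30.
2 has the largest value, 19/4, making it the main broker — the node through which the most shortest paths run.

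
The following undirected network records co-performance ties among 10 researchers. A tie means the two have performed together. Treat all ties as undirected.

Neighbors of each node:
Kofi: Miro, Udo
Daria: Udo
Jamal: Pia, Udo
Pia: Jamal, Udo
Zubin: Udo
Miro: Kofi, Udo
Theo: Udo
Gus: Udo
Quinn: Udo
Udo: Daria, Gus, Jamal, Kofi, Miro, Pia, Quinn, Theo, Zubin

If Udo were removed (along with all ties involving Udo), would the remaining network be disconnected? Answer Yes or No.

Removing Udo leaves {Jamal and Pia} with no path to {Quinn}, so the network splits into 7 components. Udo is a cut vertex.

Yes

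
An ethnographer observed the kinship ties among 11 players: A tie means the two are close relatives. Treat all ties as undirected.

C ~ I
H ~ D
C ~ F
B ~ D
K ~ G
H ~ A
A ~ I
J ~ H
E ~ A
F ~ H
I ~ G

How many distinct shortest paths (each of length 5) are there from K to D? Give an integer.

1

The shortest distance is 5, and the only length-5 path is K–G–I–A–H–D. So there is exactly 1 shortest path.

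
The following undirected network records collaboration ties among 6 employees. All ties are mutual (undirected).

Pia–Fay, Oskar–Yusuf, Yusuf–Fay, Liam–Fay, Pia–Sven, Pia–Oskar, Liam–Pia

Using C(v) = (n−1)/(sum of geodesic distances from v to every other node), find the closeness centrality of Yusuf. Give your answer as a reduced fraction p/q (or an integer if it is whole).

Distances from Yusuf: Fay:1, Liam:2, Oskar:1, Pia:2, Sven:3. Sum = 9.
n = 6, so closeness = 5/9.

5/9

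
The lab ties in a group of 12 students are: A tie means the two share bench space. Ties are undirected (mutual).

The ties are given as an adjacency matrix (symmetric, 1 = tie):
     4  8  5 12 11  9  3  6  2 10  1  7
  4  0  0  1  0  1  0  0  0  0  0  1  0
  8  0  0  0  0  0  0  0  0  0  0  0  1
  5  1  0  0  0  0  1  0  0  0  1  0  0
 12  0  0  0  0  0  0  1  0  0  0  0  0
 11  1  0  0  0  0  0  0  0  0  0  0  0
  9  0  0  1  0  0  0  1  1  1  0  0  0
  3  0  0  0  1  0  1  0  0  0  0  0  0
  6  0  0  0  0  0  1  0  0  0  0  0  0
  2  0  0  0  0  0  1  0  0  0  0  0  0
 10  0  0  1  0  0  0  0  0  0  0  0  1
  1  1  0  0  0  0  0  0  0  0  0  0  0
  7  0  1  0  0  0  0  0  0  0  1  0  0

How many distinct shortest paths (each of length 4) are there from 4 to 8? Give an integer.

1

The shortest distance is 4, and the only length-4 path is 4–5–10–7–8. So there is exactly 1 shortest path.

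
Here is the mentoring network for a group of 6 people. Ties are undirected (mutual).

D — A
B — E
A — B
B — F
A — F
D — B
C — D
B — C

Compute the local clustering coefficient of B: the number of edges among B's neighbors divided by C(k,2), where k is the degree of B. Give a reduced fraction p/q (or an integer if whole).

3/10

B's neighbors: A, C, D, E, and F (k = 5).
Possible neighbor pairs: C(5,2) = 10. Edges among them: A–D, A–F, C–D → e = 3.
Clustering(B) = 3/10.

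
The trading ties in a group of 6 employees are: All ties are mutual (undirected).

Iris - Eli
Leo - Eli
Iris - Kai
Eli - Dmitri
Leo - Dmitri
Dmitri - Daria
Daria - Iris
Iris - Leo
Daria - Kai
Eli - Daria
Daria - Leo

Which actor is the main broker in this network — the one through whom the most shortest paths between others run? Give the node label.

Daria

Unnormalized betweenness of each node: Daria:7/3, Dmitri:0, Eli:1/3, Iris:1, Kai:0, Leo:1/3.
Daria has the largest value, 7/3, making it the main broker — the node through which the most shortest paths run.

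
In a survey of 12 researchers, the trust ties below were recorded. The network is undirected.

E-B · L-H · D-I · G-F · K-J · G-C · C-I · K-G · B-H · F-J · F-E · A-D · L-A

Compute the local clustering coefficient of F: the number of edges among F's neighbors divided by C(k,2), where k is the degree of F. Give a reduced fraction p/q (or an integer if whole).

0

F's neighbors: E, G, and J (k = 3).
Possible neighbor pairs: C(3,2) = 3. Edges among them: none → e = 0.
Clustering(F) = 0/3 = 0.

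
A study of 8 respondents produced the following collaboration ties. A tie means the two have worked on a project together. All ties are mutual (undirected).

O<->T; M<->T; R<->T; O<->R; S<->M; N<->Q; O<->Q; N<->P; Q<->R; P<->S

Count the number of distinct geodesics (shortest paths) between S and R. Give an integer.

1

The shortest distance is 3, and the only length-3 path is S–M–T–R. So there is exactly 1 shortest path.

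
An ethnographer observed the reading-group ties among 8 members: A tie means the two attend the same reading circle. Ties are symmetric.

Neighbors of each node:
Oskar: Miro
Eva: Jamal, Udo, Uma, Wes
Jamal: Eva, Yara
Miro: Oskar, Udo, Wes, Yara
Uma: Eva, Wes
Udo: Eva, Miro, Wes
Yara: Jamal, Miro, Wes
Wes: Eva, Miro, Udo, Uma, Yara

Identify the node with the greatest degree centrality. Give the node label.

Degrees — Eva:4, Jamal:2, Miro:4, Oskar:1, Udo:3, Uma:2, Wes:5, Yara:3.
The maximum is 5, attained only by Wes.

Wes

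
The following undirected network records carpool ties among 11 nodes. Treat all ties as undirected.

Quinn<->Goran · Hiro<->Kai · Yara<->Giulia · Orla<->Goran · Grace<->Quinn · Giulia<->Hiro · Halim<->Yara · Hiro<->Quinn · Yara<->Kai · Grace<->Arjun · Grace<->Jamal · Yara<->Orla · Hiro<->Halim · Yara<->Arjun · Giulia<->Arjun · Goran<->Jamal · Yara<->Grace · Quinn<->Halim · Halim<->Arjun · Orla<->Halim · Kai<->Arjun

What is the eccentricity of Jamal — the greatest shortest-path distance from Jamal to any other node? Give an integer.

Distances from Jamal: Arjun:2, Giulia:3, Goran:1, Grace:1, Halim:3, Hiro:3, Kai:3, Orla:2, Quinn:2, Yara:2.
The largest is 3 (to Hiro, Halim, Kai, and Giulia), so the eccentricity of Jamal is 3.

3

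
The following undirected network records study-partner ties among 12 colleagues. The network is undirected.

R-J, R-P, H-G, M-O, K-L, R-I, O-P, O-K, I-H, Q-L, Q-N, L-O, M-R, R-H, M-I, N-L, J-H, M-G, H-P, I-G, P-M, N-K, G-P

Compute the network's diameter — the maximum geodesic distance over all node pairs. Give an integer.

Eccentricity of each node (its greatest distance to any other): G:4, H:4, I:4, J:5, K:4, L:4, M:3, N:5, O:3, P:3, Q:5, R:4.
The maximum eccentricity is 5, realized for instance by the pair Q–J via Q – L – O – P – H – J. So the diameter is 5.

5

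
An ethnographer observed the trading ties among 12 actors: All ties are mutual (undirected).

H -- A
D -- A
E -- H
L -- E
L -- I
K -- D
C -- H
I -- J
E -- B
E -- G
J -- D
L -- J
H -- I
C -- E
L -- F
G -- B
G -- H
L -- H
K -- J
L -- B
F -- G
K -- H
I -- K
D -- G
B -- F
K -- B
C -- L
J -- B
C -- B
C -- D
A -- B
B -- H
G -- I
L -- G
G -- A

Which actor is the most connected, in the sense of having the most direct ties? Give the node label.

Degrees — A:4, B:9, C:5, D:5, E:5, F:3, G:8, H:8, I:5, J:5, K:5, L:8.
The maximum is 9, attained only by B.

B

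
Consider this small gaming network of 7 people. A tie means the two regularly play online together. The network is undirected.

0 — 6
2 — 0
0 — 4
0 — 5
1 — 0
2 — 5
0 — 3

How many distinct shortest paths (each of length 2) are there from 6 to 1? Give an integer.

The shortest distance is 2, and the only length-2 path is 6–0–1. So there is exactly 1 shortest path.

1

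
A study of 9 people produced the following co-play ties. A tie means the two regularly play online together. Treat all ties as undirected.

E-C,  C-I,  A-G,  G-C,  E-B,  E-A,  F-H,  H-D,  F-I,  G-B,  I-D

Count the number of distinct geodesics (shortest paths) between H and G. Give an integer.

The shortest distance is 4. The length-4 paths are: H–D–I–C–G; H–F–I–C–G.
That gives 2 distinct shortest paths.

2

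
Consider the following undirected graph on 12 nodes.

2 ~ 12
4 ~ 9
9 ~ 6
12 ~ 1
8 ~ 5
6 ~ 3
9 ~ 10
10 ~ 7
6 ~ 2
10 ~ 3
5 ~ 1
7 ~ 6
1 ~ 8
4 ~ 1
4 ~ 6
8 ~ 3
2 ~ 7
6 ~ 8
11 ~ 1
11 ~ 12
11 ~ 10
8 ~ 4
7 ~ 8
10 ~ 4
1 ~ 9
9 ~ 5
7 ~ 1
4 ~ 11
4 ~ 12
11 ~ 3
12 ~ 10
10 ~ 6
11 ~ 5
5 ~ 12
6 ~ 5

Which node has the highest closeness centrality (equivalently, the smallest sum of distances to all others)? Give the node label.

Farness (sum of distances to all others) for each node — 1:15, 2:19, 3:18, 4:15, 5:16, 6:14, 7:17, 8:16, 9:17, 10:15, 11:16, 12:16.
The smallest farness is 14, for 6, so 6 has the highest closeness.

6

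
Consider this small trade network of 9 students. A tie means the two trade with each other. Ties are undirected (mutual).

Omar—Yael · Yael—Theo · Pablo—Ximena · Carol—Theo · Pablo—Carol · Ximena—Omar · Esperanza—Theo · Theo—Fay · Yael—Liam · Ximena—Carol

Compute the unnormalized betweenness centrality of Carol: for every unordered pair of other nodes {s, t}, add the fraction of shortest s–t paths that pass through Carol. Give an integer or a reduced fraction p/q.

7

Pairs whose geodesics pass through Carol — Pablo–Liam: 1/2; Pablo–Fay: 1; Pablo–Yael: 1/2; Pablo–Esperanza: 1; Pablo–Theo: 1; Fay–Ximena: 1; Esperanza–Ximena: 1; Theo–Ximena: 1.
All other pairs contribute 0.
Summing the contributions gives betweenness(Carol) = 7.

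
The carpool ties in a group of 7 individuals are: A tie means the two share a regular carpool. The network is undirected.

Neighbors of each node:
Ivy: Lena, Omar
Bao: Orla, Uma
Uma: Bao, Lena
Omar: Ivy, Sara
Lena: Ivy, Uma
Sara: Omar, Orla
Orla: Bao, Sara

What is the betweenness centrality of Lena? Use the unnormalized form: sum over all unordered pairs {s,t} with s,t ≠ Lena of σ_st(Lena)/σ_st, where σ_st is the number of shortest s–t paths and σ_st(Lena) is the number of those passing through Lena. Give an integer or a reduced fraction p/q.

3

Pairs whose geodesics pass through Lena — Uma–Omar: 1; Uma–Ivy: 1; Bao–Ivy: 1.
All other pairs contribute 0.
Summing the contributions gives betweenness(Lena) = 3.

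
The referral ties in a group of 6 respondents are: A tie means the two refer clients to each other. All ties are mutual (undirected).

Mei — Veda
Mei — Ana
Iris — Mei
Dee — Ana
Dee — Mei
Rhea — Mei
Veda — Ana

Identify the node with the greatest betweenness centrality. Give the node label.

Mei

Unnormalized betweenness of each node: Ana:1/2, Dee:0, Iris:0, Mei:15/2, Rhea:0, Veda:0.
Mei has the largest value, 15/2, making it the main broker — the node through which the most shortest paths run.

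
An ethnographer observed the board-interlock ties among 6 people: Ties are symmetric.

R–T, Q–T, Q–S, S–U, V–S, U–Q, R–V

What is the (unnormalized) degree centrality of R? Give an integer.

R is directly tied to T and V. That is 2 neighbors, so the degree of R is 2.

2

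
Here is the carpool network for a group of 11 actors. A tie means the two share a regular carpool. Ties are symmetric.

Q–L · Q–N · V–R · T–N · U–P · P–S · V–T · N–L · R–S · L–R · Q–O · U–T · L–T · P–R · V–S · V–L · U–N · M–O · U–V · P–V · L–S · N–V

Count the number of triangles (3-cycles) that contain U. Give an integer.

4

U's neighbors: N, P, T, and V.
Neighbor pairs that are themselves tied: U–N–T; U–N–V; U–P–V; U–T–V. Each forms one triangle with U, for 4 in total.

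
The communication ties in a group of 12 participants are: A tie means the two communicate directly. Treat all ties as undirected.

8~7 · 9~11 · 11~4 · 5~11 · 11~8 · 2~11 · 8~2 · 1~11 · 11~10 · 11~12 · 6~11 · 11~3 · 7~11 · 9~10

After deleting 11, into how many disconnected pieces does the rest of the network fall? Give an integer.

Without 11, the remaining ties split the others into: {12}; {5}; {2, 7, 8}; {3}; {4}; {6}; {1}; {9, 10}.
That's 8 separate components.

8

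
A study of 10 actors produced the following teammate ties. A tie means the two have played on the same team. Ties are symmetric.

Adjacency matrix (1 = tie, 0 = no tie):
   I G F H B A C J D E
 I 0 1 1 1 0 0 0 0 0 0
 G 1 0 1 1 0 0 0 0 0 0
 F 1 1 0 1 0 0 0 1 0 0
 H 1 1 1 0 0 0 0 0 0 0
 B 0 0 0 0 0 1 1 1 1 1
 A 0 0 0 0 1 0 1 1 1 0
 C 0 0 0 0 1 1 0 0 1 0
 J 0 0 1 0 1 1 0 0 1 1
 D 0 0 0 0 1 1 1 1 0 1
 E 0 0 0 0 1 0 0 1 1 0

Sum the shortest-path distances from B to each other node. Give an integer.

Distances from B: A:1, C:1, D:1, E:1, F:2, G:3, H:3, I:3, J:1.
Sum = 1 + 1 + 1 + 1 + 2 + 3 + 3 + 3 + 1 = 16.

16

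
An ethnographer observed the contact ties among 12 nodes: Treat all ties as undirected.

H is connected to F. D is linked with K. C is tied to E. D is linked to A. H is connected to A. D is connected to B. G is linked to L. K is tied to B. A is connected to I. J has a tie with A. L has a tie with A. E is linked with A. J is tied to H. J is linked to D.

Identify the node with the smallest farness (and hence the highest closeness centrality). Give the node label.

A

Farness (sum of distances to all others) for each node — A:16, B:30, C:34, D:21, E:24, F:33, G:34, H:23, I:26, J:21, K:30, L:24.
The smallest farness is 16, for A, so A has the highest closeness.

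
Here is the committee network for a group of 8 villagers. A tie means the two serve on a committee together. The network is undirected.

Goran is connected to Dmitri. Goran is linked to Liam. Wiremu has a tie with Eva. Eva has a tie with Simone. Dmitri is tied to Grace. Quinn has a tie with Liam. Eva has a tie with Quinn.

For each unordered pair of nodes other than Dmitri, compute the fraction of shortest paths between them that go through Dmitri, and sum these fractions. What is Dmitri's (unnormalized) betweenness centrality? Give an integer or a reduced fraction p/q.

6

Pairs whose geodesics pass through Dmitri — Liam–Grace: 1; Grace–Goran: 1; Grace–Wiremu: 1; Grace–Simone: 1; Grace–Eva: 1; Grace–Quinn: 1.
All other pairs contribute 0.
Summing the contributions gives betweenness(Dmitri) = 6.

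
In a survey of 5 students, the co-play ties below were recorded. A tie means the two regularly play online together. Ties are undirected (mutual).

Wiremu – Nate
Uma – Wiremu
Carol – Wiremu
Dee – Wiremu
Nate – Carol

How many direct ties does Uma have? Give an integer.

Uma is directly tied to Wiremu. That is 1 neighbor, so the degree of Uma is 1.

1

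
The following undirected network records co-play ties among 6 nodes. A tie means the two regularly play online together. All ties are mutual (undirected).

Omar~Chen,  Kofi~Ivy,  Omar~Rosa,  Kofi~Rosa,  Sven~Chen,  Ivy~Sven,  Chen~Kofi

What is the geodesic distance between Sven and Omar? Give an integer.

One shortest route is Sven – Chen – Omar, which uses 2 edges, and Sven and Omar are not directly tied, so nothing shorter exists. So d(Sven,Omar) = 2.

2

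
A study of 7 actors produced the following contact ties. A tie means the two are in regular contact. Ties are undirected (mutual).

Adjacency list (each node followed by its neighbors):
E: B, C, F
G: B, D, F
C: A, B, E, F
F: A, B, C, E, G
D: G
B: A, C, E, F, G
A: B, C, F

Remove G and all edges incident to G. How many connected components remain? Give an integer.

Without G, the remaining ties split the others into: {A, B, C, E, F}; {D}.
That's 2 separate components.

2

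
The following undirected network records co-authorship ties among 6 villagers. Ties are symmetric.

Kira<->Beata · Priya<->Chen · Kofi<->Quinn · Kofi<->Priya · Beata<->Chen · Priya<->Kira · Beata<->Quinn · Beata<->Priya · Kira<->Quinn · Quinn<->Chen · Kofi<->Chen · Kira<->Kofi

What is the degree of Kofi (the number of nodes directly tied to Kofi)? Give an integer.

4

Kofi is directly tied to Chen, Kira, Priya, and Quinn. That is 4 neighbors, so the degree of Kofi is 4.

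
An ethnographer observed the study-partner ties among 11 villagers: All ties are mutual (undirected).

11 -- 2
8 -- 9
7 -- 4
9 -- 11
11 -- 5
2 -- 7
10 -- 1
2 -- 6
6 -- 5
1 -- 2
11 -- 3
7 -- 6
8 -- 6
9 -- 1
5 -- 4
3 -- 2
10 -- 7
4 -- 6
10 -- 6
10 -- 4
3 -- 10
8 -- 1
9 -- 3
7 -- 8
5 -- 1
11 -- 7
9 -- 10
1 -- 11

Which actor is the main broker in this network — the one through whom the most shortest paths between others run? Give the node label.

10

Unnormalized betweenness of each node: 1:41/12, 2:23/12, 3:5/6, 4:2/3, 5:19/12, 6:10/3, 7:13/4, 8:4/3, 9:25/12, 10:59/12, 11:11/3.
10 has the largest value, 59/12, making it the main broker — the node through which the most shortest paths run.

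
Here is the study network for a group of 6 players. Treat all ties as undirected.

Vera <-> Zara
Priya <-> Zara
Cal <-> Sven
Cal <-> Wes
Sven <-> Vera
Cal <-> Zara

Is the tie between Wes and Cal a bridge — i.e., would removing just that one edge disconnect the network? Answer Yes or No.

Without the Wes–Cal edge there is no alternate route between Wes and Cal, so the network disconnects. It is a bridge.

Yes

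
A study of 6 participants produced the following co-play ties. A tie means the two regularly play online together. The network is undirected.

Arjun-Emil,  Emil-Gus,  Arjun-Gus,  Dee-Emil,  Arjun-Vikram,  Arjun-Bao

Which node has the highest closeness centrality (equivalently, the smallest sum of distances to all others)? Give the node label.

Farness (sum of distances to all others) for each node — Arjun:6, Bao:10, Dee:11, Emil:7, Gus:8, Vikram:10.
The smallest farness is 6, for Arjun, so Arjun has the highest closeness.

Arjun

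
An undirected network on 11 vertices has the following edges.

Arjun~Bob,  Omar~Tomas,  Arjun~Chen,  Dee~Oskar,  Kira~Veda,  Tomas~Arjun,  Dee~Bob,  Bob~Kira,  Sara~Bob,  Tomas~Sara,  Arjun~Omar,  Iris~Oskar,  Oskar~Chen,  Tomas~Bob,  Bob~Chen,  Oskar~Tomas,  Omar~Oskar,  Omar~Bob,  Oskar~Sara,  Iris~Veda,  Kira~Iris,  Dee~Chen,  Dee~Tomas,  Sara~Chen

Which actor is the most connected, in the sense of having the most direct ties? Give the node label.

Bob

Degrees — Arjun:4, Bob:7, Chen:5, Dee:4, Iris:3, Kira:3, Omar:4, Oskar:6, Sara:4, Tomas:6, Veda:2.
The maximum is 7, attained only by Bob.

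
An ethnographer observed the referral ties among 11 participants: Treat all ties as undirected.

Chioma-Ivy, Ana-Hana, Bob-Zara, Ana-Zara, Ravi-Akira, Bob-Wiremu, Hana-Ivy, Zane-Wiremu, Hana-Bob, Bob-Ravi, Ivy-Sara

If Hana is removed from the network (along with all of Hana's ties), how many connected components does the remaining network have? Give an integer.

2

Without Hana, the remaining ties split the others into: {Akira, Ana, Bob, Ravi, Wiremu, Zane, Zara}; {Chioma, Ivy, Sara}.
That's 2 separate components.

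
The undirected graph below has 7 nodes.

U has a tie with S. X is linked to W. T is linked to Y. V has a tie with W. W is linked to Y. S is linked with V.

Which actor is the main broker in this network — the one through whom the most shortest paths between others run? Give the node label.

Unnormalized betweenness of each node: S:5, T:0, U:0, V:8, W:11, X:0, Y:5.
W has the largest value, 11, making it the main broker — the node through which the most shortest paths run.

W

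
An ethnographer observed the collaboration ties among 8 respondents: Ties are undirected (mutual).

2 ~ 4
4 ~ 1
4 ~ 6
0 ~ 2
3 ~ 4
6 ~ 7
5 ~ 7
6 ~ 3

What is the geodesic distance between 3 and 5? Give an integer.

3

One shortest route is 3 – 6 – 7 – 5, which uses 3 edges, and at distance 2 from 3 we only reach {1, 2, 7}, which does not include 5. So d(3,5) = 3.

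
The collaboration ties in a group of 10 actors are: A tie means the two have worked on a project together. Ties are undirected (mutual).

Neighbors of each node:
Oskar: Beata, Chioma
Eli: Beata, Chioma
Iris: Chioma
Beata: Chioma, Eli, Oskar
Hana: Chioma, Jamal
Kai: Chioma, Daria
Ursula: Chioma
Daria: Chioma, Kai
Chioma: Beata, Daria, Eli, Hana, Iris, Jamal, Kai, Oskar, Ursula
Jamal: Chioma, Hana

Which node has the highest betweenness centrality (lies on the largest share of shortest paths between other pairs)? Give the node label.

Unnormalized betweenness of each node: Beata:1/2, Chioma:63/2, Daria:0, Eli:0, Hana:0, Iris:0, Jamal:0, Kai:0, Oskar:0, Ursula:0.
Chioma has the largest value, 63/2, making it the main broker — the node through which the most shortest paths run.

Chioma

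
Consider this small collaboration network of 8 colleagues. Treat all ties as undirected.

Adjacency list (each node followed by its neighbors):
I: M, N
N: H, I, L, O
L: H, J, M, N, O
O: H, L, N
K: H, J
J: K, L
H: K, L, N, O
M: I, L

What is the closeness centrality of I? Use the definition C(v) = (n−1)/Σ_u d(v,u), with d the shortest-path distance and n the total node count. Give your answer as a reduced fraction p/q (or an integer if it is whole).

1/2

Distances from I: H:2, J:3, K:3, L:2, M:1, N:1, O:2. Sum = 14.
n = 8, so closeness = 7/14 = 1/2.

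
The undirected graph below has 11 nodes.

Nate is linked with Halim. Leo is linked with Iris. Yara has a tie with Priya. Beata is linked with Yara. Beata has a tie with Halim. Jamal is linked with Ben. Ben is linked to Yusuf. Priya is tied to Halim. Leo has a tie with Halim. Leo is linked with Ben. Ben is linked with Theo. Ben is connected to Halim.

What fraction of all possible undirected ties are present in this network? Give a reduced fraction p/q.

There are 12 edges and 11 nodes, so the maximum possible is C(11,2) = 55.
Density = 12/55.

12/55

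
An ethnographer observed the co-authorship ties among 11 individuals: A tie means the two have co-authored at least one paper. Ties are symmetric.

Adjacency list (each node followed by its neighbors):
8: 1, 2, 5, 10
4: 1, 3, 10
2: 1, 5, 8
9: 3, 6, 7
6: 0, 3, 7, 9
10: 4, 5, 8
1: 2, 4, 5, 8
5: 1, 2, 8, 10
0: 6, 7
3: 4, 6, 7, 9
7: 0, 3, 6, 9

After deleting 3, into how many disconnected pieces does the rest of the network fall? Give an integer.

2

Without 3, the remaining ties split the others into: {0, 6, 7, 9}; {1, 2, 4, 5, 8, 10}.
That's 2 separate components.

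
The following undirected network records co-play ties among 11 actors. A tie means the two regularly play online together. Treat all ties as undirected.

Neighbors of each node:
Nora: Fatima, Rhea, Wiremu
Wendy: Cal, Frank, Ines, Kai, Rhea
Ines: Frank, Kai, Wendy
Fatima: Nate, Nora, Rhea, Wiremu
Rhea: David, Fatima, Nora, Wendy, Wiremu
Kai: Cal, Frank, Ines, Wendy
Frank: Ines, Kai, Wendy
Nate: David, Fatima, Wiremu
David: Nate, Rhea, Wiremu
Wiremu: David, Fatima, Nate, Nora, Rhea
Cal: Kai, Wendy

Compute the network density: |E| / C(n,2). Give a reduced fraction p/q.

4/11

There are 20 edges and 11 nodes, so the maximum possible is C(11,2) = 55.
Density = 20/55 = 4/11.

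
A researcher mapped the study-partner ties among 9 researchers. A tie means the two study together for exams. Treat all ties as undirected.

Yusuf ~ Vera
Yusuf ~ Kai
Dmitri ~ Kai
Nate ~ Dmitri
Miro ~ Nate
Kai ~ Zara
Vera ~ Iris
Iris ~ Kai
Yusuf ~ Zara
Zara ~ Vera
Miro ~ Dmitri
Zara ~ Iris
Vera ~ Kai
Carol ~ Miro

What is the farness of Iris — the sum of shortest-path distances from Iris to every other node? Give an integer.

Distances from Iris: Carol:4, Dmitri:2, Kai:1, Miro:3, Nate:3, Vera:1, Yusuf:2, Zara:1.
Sum = 4 + 2 + 1 + 3 + 3 + 1 + 2 + 1 = 17.

17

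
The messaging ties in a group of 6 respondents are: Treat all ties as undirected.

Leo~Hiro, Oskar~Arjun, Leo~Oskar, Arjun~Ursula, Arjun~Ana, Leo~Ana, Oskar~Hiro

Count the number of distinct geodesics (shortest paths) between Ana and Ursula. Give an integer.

The shortest distance is 2, and the only length-2 path is Ana–Arjun–Ursula. So there is exactly 1 shortest path.

1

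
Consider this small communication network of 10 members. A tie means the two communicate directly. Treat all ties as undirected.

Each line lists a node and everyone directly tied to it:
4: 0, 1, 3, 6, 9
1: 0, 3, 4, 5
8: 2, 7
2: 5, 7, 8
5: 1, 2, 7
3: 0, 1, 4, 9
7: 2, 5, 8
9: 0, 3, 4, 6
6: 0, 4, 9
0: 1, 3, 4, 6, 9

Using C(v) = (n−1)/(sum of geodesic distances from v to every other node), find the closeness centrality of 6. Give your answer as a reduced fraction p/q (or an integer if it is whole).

Distances from 6: 0:1, 1:2, 2:4, 3:2, 4:1, 5:3, 7:4, 8:5, 9:1. Sum = 23.
n = 10, so closeness = 9/23.

9/23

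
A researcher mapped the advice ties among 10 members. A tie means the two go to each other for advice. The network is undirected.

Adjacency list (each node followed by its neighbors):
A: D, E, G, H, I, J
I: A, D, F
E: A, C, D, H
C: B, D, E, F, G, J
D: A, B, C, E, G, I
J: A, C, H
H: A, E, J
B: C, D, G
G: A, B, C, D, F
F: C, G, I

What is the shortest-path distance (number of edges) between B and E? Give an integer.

2

One shortest route is B – C – E, which uses 2 edges, and B and E are not directly tied, so nothing shorter exists. So d(B,E) = 2.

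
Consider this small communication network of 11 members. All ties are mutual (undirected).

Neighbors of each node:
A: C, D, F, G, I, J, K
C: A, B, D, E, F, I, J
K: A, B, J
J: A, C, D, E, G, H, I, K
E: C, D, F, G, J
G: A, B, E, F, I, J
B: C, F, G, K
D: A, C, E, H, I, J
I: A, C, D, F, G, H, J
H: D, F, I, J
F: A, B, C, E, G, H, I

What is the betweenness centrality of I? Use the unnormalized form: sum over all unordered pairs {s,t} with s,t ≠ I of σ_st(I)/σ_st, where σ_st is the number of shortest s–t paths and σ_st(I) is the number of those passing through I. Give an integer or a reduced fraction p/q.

97/60

Pairs whose geodesics pass through I — A–H: 1/4; G–D: 1/4; G–H: 1/3; G–C: 1/6; D–F: 1/5; H–C: 1/4; F–J: 1/6.
All other pairs contribute 0.
Summing the contributions gives betweenness(I) = 97/60.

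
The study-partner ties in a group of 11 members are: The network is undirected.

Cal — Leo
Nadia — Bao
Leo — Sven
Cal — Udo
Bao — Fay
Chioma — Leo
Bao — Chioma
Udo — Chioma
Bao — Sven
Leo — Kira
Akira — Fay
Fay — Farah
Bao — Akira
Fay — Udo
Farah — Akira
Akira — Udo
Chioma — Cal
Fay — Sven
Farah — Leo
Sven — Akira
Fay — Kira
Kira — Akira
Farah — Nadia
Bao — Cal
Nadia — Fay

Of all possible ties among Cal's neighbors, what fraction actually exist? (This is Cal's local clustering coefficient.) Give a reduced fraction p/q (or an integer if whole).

1/2

Cal's neighbors: Bao, Chioma, Leo, and Udo (k = 4).
Possible neighbor pairs: C(4,2) = 6. Edges among them: Bao–Chioma, Chioma–Leo, Chioma–Udo → e = 3.
Clustering(Cal) = 3/6 = 1/2.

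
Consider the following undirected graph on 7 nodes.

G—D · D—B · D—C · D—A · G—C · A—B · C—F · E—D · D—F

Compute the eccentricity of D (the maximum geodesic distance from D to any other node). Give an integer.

Distances from D: A:1, B:1, C:1, E:1, F:1, G:1.
The largest is 1 (to E, G, A, B, C, and F), so the eccentricity of D is 1.

1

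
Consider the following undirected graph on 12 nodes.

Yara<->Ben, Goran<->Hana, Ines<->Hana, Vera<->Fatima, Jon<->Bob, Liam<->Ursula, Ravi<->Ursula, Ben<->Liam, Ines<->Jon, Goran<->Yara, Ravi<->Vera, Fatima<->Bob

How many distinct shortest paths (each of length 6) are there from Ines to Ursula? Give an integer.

The shortest distance is 6. The length-6 paths are: Ines–Hana–Goran–Yara–Ben–Liam–Ursula; Ines–Jon–Bob–Fatima–Vera–Ravi–Ursula.
That gives 2 distinct shortest paths.

2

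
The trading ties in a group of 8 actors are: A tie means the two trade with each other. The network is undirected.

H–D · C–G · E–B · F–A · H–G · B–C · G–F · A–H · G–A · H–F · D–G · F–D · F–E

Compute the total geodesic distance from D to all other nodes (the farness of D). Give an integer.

Distances from D: A:2, B:3, C:2, E:2, F:1, G:1, H:1.
Sum = 2 + 3 + 2 + 2 + 1 + 1 + 1 = 12.

12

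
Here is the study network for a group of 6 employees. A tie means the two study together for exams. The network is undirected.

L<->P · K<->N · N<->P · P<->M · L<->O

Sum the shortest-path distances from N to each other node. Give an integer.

9

Distances from N: K:1, L:2, M:2, O:3, P:1.
Sum = 1 + 2 + 2 + 3 + 1 = 9.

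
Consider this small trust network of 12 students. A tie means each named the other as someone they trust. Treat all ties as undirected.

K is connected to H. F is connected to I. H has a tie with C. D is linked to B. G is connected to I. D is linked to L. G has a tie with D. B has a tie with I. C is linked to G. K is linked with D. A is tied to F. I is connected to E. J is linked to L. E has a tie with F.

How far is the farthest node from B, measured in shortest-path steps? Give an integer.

3

Distances from B: A:3, C:3, D:1, E:2, F:2, G:2, H:3, I:1, J:3, K:2, L:2.
The largest is 3 (to H, J, C, and A), so the eccentricity of B is 3.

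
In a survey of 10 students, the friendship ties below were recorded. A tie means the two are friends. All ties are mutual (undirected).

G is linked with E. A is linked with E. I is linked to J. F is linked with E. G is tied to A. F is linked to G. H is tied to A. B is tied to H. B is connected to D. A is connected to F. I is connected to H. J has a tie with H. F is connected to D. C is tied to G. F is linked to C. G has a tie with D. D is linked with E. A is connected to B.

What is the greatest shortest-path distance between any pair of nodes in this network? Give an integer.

Eccentricity of each node (its greatest distance to any other): A:2, B:3, C:4, D:3, E:3, F:3, G:3, H:3, I:4, J:4.
The maximum eccentricity is 4, realized for instance by the pair C–J via C – G – A – H – J. So the diameter is 4.

4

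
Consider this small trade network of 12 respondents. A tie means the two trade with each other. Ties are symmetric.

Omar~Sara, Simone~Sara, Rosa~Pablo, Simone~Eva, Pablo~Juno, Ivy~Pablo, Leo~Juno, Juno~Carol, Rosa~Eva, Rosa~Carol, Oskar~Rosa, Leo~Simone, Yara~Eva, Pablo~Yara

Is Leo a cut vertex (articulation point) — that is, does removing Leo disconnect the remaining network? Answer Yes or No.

Even without Leo, every remaining node can still reach every other (the residual graph is connected), so Leo is not a cut vertex.

No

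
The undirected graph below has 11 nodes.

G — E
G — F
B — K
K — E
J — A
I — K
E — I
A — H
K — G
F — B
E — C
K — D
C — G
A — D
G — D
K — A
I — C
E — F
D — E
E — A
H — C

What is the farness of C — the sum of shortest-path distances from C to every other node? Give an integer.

Distances from C: A:2, B:3, D:2, E:1, F:2, G:1, H:1, I:1, J:3, K:2.
Sum = 2 + 3 + 2 + 1 + 2 + 1 + 1 + 1 + 3 + 2 = 18.

18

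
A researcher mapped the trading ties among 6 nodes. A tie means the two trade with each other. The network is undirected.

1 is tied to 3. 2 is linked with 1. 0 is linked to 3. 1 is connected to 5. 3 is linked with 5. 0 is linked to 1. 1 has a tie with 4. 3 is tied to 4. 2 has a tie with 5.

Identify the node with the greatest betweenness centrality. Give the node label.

1

Unnormalized betweenness of each node: 0:0, 1:4, 2:0, 3:3/2, 4:0, 5:1/2.
1 has the largest value, 4, making it the main broker — the node through which the most shortest paths run.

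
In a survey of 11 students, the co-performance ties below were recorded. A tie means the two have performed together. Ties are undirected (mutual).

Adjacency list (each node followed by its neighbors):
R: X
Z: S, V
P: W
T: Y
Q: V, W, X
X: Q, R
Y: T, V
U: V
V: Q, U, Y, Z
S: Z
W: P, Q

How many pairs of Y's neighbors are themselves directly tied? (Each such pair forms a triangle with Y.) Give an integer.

Y's neighbors are T and V, but none of them are tied to each other, so no triangle contains Y.

0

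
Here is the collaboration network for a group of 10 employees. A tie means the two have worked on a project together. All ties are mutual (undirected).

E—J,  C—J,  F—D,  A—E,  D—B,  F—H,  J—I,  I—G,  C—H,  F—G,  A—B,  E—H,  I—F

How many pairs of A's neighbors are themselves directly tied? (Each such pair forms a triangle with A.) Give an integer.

0

A's neighbors are B and E, but none of them are tied to each other, so no triangle contains A.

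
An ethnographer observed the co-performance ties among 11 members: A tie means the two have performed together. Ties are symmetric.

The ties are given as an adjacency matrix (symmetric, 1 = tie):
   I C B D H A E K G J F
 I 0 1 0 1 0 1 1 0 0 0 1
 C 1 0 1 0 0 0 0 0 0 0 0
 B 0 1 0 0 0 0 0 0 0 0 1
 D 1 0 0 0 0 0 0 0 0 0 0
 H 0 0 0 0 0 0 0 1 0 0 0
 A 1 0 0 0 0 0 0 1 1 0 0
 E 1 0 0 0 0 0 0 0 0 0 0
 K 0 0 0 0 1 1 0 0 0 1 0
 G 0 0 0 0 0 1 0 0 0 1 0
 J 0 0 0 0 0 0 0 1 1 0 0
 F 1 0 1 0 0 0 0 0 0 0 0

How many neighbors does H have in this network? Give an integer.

H is directly tied to K. That is 1 neighbor, so the degree of H is 1.

1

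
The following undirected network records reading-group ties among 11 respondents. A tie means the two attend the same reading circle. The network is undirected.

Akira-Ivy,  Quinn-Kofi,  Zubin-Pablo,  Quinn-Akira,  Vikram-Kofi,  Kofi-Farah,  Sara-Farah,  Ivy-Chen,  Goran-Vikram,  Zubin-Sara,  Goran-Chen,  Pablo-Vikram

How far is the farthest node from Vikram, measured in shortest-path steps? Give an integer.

3

Distances from Vikram: Akira:3, Chen:2, Farah:2, Goran:1, Ivy:3, Kofi:1, Pablo:1, Quinn:2, Sara:3, Zubin:2.
The largest is 3 (to Sara, Ivy, and Akira), so the eccentricity of Vikram is 3.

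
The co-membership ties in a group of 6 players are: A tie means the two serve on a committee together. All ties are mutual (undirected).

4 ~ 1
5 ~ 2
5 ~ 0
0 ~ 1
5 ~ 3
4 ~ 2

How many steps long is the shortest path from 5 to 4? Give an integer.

One shortest route is 5 – 2 – 4, which uses 2 edges, and 5 and 4 are not directly tied, so nothing shorter exists. So d(5,4) = 2.

2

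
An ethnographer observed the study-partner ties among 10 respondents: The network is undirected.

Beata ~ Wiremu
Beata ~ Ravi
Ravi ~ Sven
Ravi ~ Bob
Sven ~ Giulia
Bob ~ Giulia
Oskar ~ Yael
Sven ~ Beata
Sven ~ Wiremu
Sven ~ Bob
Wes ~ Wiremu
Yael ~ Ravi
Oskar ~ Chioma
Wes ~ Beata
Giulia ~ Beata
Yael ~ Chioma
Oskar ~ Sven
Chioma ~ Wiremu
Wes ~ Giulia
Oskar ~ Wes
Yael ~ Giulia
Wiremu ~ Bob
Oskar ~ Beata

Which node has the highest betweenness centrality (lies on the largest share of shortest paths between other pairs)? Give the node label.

Unnormalized betweenness of each node: Beata:35/12, Bob:5/6, Chioma:5/4, Giulia:8/3, Oskar:35/12, Ravi:17/12, Sven:35/12, Wes:3/4, Wiremu:7/2, Yael:17/6.
Wiremu has the largest value, 7/2, making it the main broker — the node through which the most shortest paths run.

Wiremu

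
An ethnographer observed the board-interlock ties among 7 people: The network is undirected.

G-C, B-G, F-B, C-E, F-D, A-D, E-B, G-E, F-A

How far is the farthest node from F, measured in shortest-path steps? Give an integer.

3

Distances from F: A:1, B:1, C:3, D:1, E:2, G:2.
The largest is 3 (to C), so the eccentricity of F is 3.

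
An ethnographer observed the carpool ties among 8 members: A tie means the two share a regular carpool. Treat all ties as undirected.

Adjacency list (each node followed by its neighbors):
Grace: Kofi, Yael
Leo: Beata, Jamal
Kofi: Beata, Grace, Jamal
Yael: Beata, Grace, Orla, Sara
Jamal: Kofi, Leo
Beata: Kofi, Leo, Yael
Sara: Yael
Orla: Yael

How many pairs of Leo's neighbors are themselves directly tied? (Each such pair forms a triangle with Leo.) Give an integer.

0

Leo's neighbors are Beata and Jamal, but none of them are tied to each other, so no triangle contains Leo.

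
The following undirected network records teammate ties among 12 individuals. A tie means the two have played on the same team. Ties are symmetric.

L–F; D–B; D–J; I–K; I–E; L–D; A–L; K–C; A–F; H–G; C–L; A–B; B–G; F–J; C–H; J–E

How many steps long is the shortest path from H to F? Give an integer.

One shortest route is H – C – L – F, which uses 3 edges, and at distance 2 from H we only reach {B, K, L}, which does not include F. So d(H,F) = 3.

3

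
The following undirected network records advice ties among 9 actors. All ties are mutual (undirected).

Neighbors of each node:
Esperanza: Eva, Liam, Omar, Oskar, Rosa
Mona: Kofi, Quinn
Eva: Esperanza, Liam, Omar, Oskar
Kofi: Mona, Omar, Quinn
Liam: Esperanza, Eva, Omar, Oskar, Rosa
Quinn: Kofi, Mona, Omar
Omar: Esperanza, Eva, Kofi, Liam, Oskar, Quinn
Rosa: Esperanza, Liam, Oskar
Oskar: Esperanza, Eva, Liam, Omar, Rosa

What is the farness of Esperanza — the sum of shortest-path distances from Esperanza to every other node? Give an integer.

12

Distances from Esperanza: Eva:1, Kofi:2, Liam:1, Mona:3, Omar:1, Oskar:1, Quinn:2, Rosa:1.
Sum = 1 + 2 + 1 + 3 + 1 + 1 + 2 + 1 = 12.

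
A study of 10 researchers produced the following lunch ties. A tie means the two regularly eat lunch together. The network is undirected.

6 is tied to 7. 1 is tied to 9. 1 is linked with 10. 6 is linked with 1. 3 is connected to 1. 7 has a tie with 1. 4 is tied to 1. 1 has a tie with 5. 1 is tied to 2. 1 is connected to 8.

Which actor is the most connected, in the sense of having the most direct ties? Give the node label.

1

Degrees — 1:9, 2:1, 3:1, 4:1, 5:1, 6:2, 7:2, 8:1, 9:1, 10:1.
The maximum is 9, attained only by 1.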